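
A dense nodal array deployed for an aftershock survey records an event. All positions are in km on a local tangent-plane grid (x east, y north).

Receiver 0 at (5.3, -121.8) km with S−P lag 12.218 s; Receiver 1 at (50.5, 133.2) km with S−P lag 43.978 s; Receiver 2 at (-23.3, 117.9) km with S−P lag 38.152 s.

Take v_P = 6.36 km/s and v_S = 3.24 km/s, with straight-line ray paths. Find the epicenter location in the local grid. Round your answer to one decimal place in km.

x ≈ -75.1 km, y ≈ -128.7 km

Distance from S−P lag: d = Δt · v_P v_S / (v_P − v_S) = Δt · (6.36·3.24)/(6.36−3.24) ≈ 6.6046·Δt.
So d_Receiver 0 = 80.70, d_Receiver 1 = 290.46, d_Receiver 2 = 251.98 km.
Circle about each station: (x − 5.3)² + (y + 121.8)² = 80.70²; (x − 50.5)² + (y − 133.2)² = 290.46²; (x + 23.3)² + (y − 117.9)² = 251.98².
Subtracting pairs of circle equations eliminates x²+y² and gives linear equations (the radical axes):
90.4 x + 510.0 y = -72425.36
-57.2 x + 479.4 y = -57401.46
Solving the 2×2 system: x ≈ -75.1, y ≈ -128.7 km.
Check against Receiver 0 (with the unrounded x, y): √((x − 5.3)²+(y + 121.8)²) = 80.70 ≈ 80.70 km. ✓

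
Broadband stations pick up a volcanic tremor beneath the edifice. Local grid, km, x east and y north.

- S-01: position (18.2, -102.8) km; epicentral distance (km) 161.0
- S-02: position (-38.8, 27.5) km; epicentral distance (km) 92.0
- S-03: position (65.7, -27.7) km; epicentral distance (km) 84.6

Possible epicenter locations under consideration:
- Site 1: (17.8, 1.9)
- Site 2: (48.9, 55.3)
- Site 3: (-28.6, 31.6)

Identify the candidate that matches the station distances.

Site 2

For each candidate, compare |candidate − station| to the reported distance:
Site 1: residuals S-01 56.3, S-02 29.9, S-03 28.3 → max 56.3 km
Site 2: residuals S-01 0.1, S-02 0.0, S-03 0.1 → max 0.1 km
Site 3: residuals S-01 18.7, S-02 81.0, S-03 26.8 → max 81.0 km
Only Site 2 has all residuals ≈ 0.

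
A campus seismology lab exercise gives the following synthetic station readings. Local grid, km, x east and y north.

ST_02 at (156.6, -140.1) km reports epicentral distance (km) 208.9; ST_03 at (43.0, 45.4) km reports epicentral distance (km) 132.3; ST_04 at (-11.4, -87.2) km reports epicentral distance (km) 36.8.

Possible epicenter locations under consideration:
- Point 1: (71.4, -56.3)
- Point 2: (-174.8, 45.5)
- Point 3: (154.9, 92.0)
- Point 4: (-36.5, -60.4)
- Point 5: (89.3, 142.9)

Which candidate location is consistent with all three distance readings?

For each candidate, compare |candidate − station| to the reported distance:
Point 1: residuals ST_02 89.4, ST_03 26.7, ST_04 51.6 → max 89.4 km
Point 2: residuals ST_02 170.9, ST_03 85.5, ST_04 173.7 → max 173.7 km
Point 3: residuals ST_02 23.2, ST_03 11.1, ST_04 207.7 → max 207.7 km
Point 4: residuals ST_02 0.0, ST_03 0.0, ST_04 0.1 → max 0.1 km
Point 5: residuals ST_02 82.0, ST_03 24.4, ST_04 214.4 → max 214.4 km
Only Point 4 has all residuals ≈ 0.

Point 4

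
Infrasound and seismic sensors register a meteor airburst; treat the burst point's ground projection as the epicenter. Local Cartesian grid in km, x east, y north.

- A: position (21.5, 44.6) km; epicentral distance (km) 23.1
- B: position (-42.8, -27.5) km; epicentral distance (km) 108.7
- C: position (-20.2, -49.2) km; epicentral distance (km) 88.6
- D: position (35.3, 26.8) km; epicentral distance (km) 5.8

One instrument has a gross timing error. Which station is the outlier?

Solve using three stations at a time. Using A, C, D (subtract circle equations pairwise → linear system) gives (x, y) ≈ (30.6, 23.4).
Distances from that point to each station vs reported:
  A: calculated 23.1 vs reported 23.1 → residual 0.0 km
  B: calculated 89.3 vs reported 108.7 → residual 19.4 km
  C: calculated 88.6 vs reported 88.6 → residual 0.0 km
  D: calculated 5.8 vs reported 5.8 → residual 0.0 km
A, C, D are mutually consistent (residuals ≈ 0); B is off by 19.4 km.

B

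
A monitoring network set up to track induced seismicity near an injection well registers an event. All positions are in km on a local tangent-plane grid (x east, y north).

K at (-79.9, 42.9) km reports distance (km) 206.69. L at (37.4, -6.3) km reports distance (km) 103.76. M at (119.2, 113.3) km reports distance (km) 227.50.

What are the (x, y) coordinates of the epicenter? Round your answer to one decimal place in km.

Circle about each station: (x + 79.9)² + (y − 42.9)² = 206.69²; (x − 37.4)² + (y + 6.3)² = 103.76²; (x − 119.2)² + (y − 113.3)² = 227.50².
Subtracting the K equation from the L and M equations removes the quadratic terms:
234.6 x − 98.4 y = 25168.65
398.2 x + 140.8 y = 9785.62
Solving the 2×2 system: x ≈ 62.4, y ≈ -107.0 km.

(62.4, -107.0)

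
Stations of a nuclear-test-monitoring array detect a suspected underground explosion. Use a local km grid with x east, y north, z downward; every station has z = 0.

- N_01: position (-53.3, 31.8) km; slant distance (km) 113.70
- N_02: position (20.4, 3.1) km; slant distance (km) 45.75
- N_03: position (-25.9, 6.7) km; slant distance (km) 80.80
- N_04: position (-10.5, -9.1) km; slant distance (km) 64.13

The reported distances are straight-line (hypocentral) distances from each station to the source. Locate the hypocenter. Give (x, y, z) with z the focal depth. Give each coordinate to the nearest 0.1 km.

x ≈ 43.4 km, y ≈ -17.6 km, depth ≈ 33.7 km

Each station gives a sphere (x−x_i)² + (y−y_i)² + z² = d_i² (stations at z=0).
Subtracting the N_01 sphere from N_02 and N_03: z² cancels, leaving linear equations in x and y:
147.4 x − 57.4 y = 7408.27
54.8 x − 50.2 y = 3262.62
Solving: x ≈ 43.400, y ≈ -17.616 km (keep extra digits for the depth step; rounded: 43.4, -17.6).
Then from the N_01 sphere: z² = 113.70² − (x + 53.3)² − (y − 31.8)² with x = 43.400, y = -17.616, so z ≈ 33.688 ≈ 33.7 km.
Check against N_04 (with the unrounded solution): distance 64.13 ≈ 64.13 km. ✓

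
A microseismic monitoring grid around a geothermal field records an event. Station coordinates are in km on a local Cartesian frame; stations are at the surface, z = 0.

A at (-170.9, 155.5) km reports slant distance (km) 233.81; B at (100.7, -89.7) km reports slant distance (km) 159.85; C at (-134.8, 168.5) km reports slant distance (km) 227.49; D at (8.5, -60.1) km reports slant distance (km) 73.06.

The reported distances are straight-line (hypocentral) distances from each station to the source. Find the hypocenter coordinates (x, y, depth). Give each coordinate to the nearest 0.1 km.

(-41.9, -34.0, 46.0)

Each station gives a sphere (x−x_i)² + (y−y_i)² + z² = d_i² (stations at z=0).
Subtracting the A sphere from B and C: z² cancels, leaving linear equations in x and y:
543.2 x − 490.4 y = -6085.39
72.2 x + 26.0 y = -3908.35
Solving: x ≈ -41.891, y ≈ -33.993 km (keep extra digits for the depth step; rounded: -41.9, -34.0).
Then from the A sphere: z² = 233.81² − (x + 170.9)² − (y − 155.5)² with x = -41.891, y = -33.993, so z ≈ 46.002 ≈ 46.0 km.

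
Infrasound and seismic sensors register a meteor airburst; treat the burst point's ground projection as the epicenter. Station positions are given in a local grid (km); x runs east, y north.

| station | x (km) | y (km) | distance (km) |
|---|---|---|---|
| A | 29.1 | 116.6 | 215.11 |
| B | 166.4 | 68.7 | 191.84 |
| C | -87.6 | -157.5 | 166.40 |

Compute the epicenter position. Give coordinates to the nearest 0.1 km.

Circle about each station: (x − 29.1)² + (y − 116.6)² = 215.11²; (x − 166.4)² + (y − 68.7)² = 191.84²; (x + 87.6)² + (y + 157.5)² = 166.40².
Subtracting the A equation from the B and C equations removes the quadratic terms:
274.6 x − 95.8 y = 27436.01
-233.4 x − 548.2 y = 36620.99
Solving the 2×2 system: x ≈ 66.7, y ≈ -95.2 km.

66.7 km east, -95.2 km north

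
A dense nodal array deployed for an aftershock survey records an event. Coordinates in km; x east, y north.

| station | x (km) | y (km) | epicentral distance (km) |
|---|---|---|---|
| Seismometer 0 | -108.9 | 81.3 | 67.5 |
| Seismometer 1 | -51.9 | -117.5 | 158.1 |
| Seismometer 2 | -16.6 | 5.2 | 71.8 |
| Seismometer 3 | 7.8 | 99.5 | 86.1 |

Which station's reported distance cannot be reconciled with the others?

Solve using three stations at a time. Using Seismometer 0, Seismometer 1, Seismometer 3 (subtract circle equations pairwise → linear system) gives (x, y) ≈ (-55.0, 40.6).
Distances from that point to each station vs reported:
  Seismometer 0: calculated 67.5 vs reported 67.5 → residual 0.0 km
  Seismometer 1: calculated 158.1 vs reported 158.1 → residual 0.0 km
  Seismometer 2: calculated 52.2 vs reported 71.8 → residual 19.6 km
  Seismometer 3: calculated 86.1 vs reported 86.1 → residual 0.0 km
Seismometer 0, Seismometer 1, Seismometer 3 are mutually consistent (residuals ≈ 0); Seismometer 2 is off by 19.6 km.

Seismometer 2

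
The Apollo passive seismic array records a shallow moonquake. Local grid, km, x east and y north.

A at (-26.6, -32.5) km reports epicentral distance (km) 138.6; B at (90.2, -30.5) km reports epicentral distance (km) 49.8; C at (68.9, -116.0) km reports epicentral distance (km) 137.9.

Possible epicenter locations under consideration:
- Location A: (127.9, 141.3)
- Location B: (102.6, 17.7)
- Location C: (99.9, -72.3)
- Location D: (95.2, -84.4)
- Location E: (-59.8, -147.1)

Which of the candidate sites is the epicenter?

For each candidate, compare |candidate − station| to the reported distance:
Location A: residuals A 93.9, B 126.1, C 126.1 → max 126.1 km
Location B: residuals A 0.0, B 0.0, C 0.0 → max 0.0 km
Location C: residuals A 6.0, B 6.9, C 84.3 → max 84.3 km
Location D: residuals A 6.2, B 4.3, C 96.8 → max 96.8 km
Location E: residuals A 19.3, B 140.2, C 5.5 → max 140.2 km
Only Location B has all residuals ≈ 0.

Location B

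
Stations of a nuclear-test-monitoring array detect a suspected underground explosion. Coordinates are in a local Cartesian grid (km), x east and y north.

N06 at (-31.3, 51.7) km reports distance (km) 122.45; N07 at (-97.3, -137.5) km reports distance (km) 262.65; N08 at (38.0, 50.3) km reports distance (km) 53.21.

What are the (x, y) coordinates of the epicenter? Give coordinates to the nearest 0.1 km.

x ≈ 91.0 km, y ≈ 45.6 km

Circle about each station: (x + 31.3)² + (y − 51.7)² = 122.45²; (x + 97.3)² + (y + 137.5)² = 262.65²; (x − 38.0)² + (y − 50.3)² = 53.21².
Subtracting the N06 equation from the N07 and N08 equations removes the quadratic terms:
-132.0 x − 378.4 y = -29270.06
138.6 x − 2.8 y = 12484.21
Solving the 2×2 system: x ≈ 91.0, y ≈ 45.6 km.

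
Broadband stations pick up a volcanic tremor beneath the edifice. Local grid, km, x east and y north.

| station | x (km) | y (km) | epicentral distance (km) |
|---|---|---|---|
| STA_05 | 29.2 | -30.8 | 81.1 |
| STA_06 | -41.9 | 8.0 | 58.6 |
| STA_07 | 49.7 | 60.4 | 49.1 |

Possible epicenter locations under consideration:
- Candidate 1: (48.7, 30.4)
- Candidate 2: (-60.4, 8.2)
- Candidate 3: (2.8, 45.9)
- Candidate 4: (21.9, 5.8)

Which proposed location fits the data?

For each candidate, compare |candidate − station| to the reported distance:
Candidate 1: residuals STA_05 16.9, STA_06 34.7, STA_07 19.1 → max 34.7 km
Candidate 2: residuals STA_05 16.6, STA_06 40.1, STA_07 72.7 → max 72.7 km
Candidate 3: residuals STA_05 0.0, STA_06 0.0, STA_07 0.0 → max 0.0 km
Candidate 4: residuals STA_05 43.8, STA_06 5.2, STA_07 12.2 → max 43.8 km
Only Candidate 3 has all residuals ≈ 0.

Candidate 3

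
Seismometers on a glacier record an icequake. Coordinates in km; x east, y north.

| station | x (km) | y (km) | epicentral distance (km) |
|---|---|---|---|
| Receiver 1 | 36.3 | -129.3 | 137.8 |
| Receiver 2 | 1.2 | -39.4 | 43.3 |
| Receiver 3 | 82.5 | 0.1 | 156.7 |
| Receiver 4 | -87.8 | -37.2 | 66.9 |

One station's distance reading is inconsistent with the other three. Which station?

Solve using three stations at a time. Using Receiver 1, Receiver 2, Receiver 4 (subtract circle equations pairwise → linear system) gives (x, y) ≈ (-27.9, -7.4).
Distances from that point to each station vs reported:
  Receiver 1: calculated 137.8 vs reported 137.8 → residual 0.0 km
  Receiver 2: calculated 43.3 vs reported 43.3 → residual 0.0 km
  Receiver 3: calculated 110.7 vs reported 156.7 → residual 46.0 km
  Receiver 4: calculated 66.9 vs reported 66.9 → residual 0.0 km
Receiver 1, Receiver 2, Receiver 4 are mutually consistent (residuals ≈ 0); Receiver 3 is off by 46.0 km.

Receiver 3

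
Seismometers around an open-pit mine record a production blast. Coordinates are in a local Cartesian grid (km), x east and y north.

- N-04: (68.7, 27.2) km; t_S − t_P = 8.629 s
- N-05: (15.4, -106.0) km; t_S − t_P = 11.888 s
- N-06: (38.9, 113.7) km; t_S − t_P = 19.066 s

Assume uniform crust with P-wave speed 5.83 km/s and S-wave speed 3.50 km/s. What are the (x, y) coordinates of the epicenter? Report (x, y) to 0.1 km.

(97.9, -42.5)

Distance from S−P lag: d = Δt · v_P v_S / (v_P − v_S) = Δt · (5.83·3.50)/(5.83−3.50) ≈ 8.7575·Δt.
So d_N-04 = 75.57, d_N-05 = 104.11, d_N-06 = 166.97 km.
Circle about each station: (x − 68.7)² + (y − 27.2)² = 75.57²; (x − 15.4)² + (y + 106.0)² = 104.11²; (x − 38.9)² + (y − 113.7)² = 166.97².
Subtracting the N-04 equation from the N-05 and N-06 equations removes the quadratic terms:
-106.6 x − 266.4 y = 885.56
-59.6 x + 173.0 y = -13186.79
Solving the 2×2 system: x ≈ 97.9, y ≈ -42.5 km.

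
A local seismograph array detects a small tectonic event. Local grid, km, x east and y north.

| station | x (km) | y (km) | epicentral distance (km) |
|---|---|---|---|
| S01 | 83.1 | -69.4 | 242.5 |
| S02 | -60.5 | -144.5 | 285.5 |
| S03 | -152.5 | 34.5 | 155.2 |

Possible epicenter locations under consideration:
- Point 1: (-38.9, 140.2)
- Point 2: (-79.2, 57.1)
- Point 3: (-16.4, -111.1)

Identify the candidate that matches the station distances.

Point 1

For each candidate, compare |candidate − station| to the reported distance:
Point 1: residuals S01 0.0, S02 0.0, S03 0.0 → max 0.0 km
Point 2: residuals S01 36.7, S02 83.0, S03 78.5 → max 83.0 km
Point 3: residuals S01 134.6, S02 230.2, S03 44.1 → max 230.2 km
Only Point 1 has all residuals ≈ 0.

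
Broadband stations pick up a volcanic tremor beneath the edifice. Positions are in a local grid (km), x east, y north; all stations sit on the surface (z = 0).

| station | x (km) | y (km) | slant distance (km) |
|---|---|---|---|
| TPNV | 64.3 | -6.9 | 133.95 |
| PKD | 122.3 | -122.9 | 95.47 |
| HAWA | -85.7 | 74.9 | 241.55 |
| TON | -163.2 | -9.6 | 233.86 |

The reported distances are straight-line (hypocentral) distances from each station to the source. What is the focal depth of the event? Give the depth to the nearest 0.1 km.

31.6 km

Each station gives a sphere (x−x_i)² + (y−y_i)² + z² = d_i² (stations at z=0).
Subtracting the TPNV sphere from PKD and HAWA: z² cancels, leaving linear equations in x and y:
116.0 x − 232.0 y = 34707.68
-300.0 x + 163.6 y = -31631.40
Solving: x ≈ 32.798, y ≈ -133.203 km (keep extra digits for the depth step; rounded: 32.8, -133.2).
Then from the TPNV sphere: z² = 133.95² − (x − 64.3)² − (y + 6.9)² with x = 32.798, y = -133.203, so z ≈ 31.588 ≈ 31.6 km.
Check against TON (with the unrounded solution): distance 233.86 ≈ 233.86 km. ✓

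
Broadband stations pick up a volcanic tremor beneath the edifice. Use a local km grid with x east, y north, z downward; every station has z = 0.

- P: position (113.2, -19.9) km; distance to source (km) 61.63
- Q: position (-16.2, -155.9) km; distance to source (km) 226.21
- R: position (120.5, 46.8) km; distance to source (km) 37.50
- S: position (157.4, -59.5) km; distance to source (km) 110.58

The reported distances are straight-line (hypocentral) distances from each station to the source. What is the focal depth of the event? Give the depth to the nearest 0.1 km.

depth ≈ 31.0 km

Each station gives a sphere (x−x_i)² + (y−y_i)² + z² = d_i² (stations at z=0).
Subtracting the P sphere from Q and R: z² cancels, leaving linear equations in x and y:
-258.8 x − 272.0 y = -36015.71
14.6 x + 133.4 y = 5892.25
Solving: x ≈ 104.796, y ≈ 32.700 km (keep extra digits for the depth step; rounded: 104.8, 32.7).
Then from the P sphere: z² = 61.63² − (x − 113.2)² − (y + 19.9)² with x = 104.796, y = 32.700, so z ≈ 30.998 ≈ 31.0 km.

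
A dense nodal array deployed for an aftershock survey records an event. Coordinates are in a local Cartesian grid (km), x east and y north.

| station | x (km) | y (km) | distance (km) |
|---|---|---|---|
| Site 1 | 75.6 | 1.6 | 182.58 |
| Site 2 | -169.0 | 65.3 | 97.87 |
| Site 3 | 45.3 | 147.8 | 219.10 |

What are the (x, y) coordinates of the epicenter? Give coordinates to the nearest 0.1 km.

-106.6 km east, -10.1 km north

Circle about each station: (x − 75.6)² + (y − 1.6)² = 182.58²; (x + 169.0)² + (y − 65.3)² = 97.87²; (x − 45.3)² + (y − 147.8)² = 219.10².
Subtracting the Site 1 equation from the Site 2 and Site 3 equations removes the quadratic terms:
-489.2 x + 127.4 y = 50864.09
-60.6 x + 292.4 y = 3509.66
Solving the 2×2 system: x ≈ -106.6, y ≈ -10.1 km.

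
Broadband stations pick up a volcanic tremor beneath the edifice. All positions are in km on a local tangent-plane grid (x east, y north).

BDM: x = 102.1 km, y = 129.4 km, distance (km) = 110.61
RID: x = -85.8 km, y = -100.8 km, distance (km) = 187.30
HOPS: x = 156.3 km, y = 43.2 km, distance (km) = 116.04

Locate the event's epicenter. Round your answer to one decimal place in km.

40.4 km east, 37.6 km north

Circle about each station: (x − 102.1)² + (y − 129.4)² = 110.61²; (x + 85.8)² + (y + 100.8)² = 187.30²; (x − 156.3)² + (y − 43.2)² = 116.04².
Subtracting pairs of circle equations eliminates x²+y² and gives linear equations (the radical axes):
-375.8 x − 460.4 y = -32493.21
108.4 x − 172.4 y = -2103.55
Solving the 2×2 system: x ≈ 40.4, y ≈ 37.6 km.
Check against BDM (with the unrounded x, y): √((x − 102.1)²+(y − 129.4)²) = 110.61 ≈ 110.61 km. ✓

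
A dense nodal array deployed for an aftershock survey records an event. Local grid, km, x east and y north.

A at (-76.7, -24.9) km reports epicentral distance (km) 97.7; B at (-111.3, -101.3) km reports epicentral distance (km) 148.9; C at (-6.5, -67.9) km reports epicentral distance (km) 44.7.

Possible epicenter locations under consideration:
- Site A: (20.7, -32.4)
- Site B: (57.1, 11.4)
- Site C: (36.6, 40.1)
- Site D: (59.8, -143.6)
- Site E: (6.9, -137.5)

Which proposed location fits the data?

Site A

For each candidate, compare |candidate − station| to the reported distance:
Site A: residuals A 0.0, B 0.0, C 0.0 → max 0.0 km
Site B: residuals A 40.9, B 53.7, C 57.0 → max 57.0 km
Site C: residuals A 32.9, B 55.7, C 71.6 → max 71.6 km
Site D: residuals A 83.2, B 27.4, C 55.9 → max 83.2 km
Site E: residuals A 42.5, B 25.3, C 26.2 → max 42.5 km
Only Site A has all residuals ≈ 0.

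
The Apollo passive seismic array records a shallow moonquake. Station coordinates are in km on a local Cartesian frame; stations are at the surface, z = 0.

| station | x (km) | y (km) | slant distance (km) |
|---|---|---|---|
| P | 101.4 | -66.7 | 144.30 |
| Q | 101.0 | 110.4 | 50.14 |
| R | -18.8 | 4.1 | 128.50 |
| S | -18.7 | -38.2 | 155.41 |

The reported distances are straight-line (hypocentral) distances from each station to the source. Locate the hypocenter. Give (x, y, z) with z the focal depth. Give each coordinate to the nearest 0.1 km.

Each station gives a sphere (x−x_i)² + (y−y_i)² + z² = d_i² (stations at z=0).
Subtracting the P sphere from Q and R: z² cancels, leaving linear equations in x and y:
-0.8 x + 354.2 y = 25966.78
-240.4 x + 141.6 y = -10050.36
Solving: x ≈ 85.102, y ≈ 73.503 km (keep extra digits for the depth step; rounded: 85.1, 73.5).
Then from the P sphere: z² = 144.30² − (x − 101.4)² − (y + 66.7)² with x = 85.102, y = 73.503, so z ≈ 30.000 ≈ 30.0 km.

x ≈ 85.1 km, y ≈ 73.5 km, depth ≈ 30.0 km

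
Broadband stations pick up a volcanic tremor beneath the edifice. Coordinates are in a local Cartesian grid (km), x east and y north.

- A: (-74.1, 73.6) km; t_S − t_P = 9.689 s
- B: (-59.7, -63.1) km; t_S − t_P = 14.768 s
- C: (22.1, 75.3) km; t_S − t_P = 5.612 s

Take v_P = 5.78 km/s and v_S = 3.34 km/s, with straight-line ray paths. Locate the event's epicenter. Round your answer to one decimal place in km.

x ≈ -5.1 km, y ≈ 40.2 km

Distance from S−P lag: d = Δt · v_P v_S / (v_P − v_S) = Δt · (5.78·3.34)/(5.78−3.34) ≈ 7.9120·Δt.
So d_A = 76.66, d_B = 116.84, d_C = 44.40 km.
Circle about each station: (x + 74.1)² + (y − 73.6)² = 76.66²; (x + 59.7)² + (y + 63.1)² = 116.84²; (x − 22.1)² + (y − 75.3)² = 44.40².
Subtracting the A equation from the B and C equations removes the quadratic terms:
28.8 x − 273.4 y = -11136.90
192.4 x + 3.4 y = -843.87
Solving the 2×2 system: x ≈ -5.1, y ≈ 40.2 km.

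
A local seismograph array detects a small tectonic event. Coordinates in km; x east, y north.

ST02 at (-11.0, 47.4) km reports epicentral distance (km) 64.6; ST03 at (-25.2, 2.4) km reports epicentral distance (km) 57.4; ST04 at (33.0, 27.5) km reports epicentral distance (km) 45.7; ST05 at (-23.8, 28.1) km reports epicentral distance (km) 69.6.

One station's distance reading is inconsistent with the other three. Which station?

Solve using three stations at a time. Using ST03, ST04, ST05 (subtract circle equations pairwise → linear system) gives (x, y) ≈ (28.4, -17.8).
Distances from that point to each station vs reported:
  ST02: calculated 76.1 vs reported 64.6 → residual 11.5 km
  ST03: calculated 57.2 vs reported 57.4 → residual 0.2 km
  ST04: calculated 45.5 vs reported 45.7 → residual 0.2 km
  ST05: calculated 69.5 vs reported 69.6 → residual 0.1 km
ST03, ST04, ST05 are mutually consistent (residuals ≈ 0); ST02 is off by 11.5 km.

ST02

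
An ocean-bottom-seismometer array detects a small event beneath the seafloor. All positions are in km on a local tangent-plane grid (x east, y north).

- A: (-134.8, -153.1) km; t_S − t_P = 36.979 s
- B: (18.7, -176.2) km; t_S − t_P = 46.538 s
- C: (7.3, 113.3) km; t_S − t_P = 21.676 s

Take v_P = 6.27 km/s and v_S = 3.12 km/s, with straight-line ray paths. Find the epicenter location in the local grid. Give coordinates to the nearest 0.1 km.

(-122.1, 76.2)

Distance from S−P lag: d = Δt · v_P v_S / (v_P − v_S) = Δt · (6.27·3.12)/(6.27−3.12) ≈ 6.2103·Δt.
So d_A = 229.65, d_B = 289.01, d_C = 134.61 km.
Circle about each station: (x + 134.8)² + (y + 153.1)² = 229.65²; (x − 18.7)² + (y + 176.2)² = 289.01²; (x − 7.3)² + (y − 113.3)² = 134.61².
Subtracting the A equation from the B and C equations removes the quadratic terms:
307.0 x − 46.2 y = -41002.18
284.2 x + 532.8 y = 5898.80
Solving the 2×2 system: x ≈ -122.1, y ≈ 76.2 km.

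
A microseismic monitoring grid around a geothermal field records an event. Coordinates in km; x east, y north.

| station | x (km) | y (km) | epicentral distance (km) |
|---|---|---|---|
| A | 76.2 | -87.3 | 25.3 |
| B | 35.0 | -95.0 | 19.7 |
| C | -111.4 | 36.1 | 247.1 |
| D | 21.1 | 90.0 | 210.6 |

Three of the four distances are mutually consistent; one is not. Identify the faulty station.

Solve using three stations at a time. Using A, C, D (subtract circle equations pairwise → linear system) gives (x, y) ≈ (88.1, -109.6).
Distances from that point to each station vs reported:
  A: calculated 25.3 vs reported 25.3 → residual 0.0 km
  B: calculated 55.1 vs reported 19.7 → residual 35.4 km
  C: calculated 247.1 vs reported 247.1 → residual 0.0 km
  D: calculated 210.6 vs reported 210.6 → residual 0.0 km
A, C, D are mutually consistent (residuals ≈ 0); B is off by 35.4 km.

B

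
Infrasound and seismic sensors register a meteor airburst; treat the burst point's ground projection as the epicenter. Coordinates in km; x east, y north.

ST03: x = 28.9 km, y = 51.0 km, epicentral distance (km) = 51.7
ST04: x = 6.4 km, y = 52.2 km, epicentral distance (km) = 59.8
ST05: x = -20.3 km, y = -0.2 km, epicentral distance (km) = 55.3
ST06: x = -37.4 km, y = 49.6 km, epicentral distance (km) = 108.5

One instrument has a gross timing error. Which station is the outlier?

Solve using three stations at a time. Using ST03, ST04, ST05 (subtract circle equations pairwise → linear system) gives (x, y) ≈ (35.0, -0.3).
Distances from that point to each station vs reported:
  ST03: calculated 51.6 vs reported 51.7 → residual 0.1 km
  ST04: calculated 59.8 vs reported 59.8 → residual 0.0 km
  ST05: calculated 55.3 vs reported 55.3 → residual 0.0 km
  ST06: calculated 87.9 vs reported 108.5 → residual 20.6 km
ST03, ST04, ST05 are mutually consistent (residuals ≈ 0); ST06 is off by 20.6 km.

ST06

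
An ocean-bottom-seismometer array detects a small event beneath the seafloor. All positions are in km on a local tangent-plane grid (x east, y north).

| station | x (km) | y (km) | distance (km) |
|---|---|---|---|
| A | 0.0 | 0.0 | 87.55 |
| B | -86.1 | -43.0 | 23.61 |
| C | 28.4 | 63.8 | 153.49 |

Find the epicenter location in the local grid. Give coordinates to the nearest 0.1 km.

Circle about each station: x² + y² = 87.55²; (x + 86.1)² + (y + 43.0)² = 23.61²; (x − 28.4)² + (y − 63.8)² = 153.49².
Subtracting the A equation from the B and C equations removes the quadratic terms:
-172.2 x − 86.0 y = 16369.78
56.8 x + 127.6 y = -11017.18
Solving the 2×2 system: x ≈ -66.8, y ≈ -56.6 km.

x ≈ -66.8 km, y ≈ -56.6 km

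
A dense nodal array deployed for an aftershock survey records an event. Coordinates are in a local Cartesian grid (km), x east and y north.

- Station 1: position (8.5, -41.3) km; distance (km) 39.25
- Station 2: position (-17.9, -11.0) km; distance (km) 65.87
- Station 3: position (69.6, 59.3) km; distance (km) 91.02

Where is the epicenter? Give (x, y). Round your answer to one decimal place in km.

Circle about each station: (x − 8.5)² + (y + 41.3)² = 39.25²; (x + 17.9)² + (y + 11.0)² = 65.87²; (x − 69.6)² + (y − 59.3)² = 91.02².
Subtracting the Station 1 equation from the Station 2 and Station 3 equations removes the quadratic terms:
-52.8 x + 60.6 y = -4134.82
122.2 x + 201.2 y = -161.37
Solving the 2×2 system: x ≈ 45.6, y ≈ -28.5 km.

x ≈ 45.6 km, y ≈ -28.5 km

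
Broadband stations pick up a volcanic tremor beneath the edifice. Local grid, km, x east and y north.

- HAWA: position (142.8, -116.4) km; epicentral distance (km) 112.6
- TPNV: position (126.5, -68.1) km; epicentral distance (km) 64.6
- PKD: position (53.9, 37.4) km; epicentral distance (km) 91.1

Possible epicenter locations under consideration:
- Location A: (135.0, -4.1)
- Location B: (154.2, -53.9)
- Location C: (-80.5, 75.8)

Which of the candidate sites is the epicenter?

For each candidate, compare |candidate − station| to the reported distance:
Location A: residuals HAWA 0.0, TPNV 0.0, PKD 0.0 → max 0.0 km
Location B: residuals HAWA 49.1, TPNV 33.5, PKD 44.5 → max 49.1 km
Location C: residuals HAWA 182.0, TPNV 187.5, PKD 48.7 → max 187.5 km
Only Location A has all residuals ≈ 0.

Location A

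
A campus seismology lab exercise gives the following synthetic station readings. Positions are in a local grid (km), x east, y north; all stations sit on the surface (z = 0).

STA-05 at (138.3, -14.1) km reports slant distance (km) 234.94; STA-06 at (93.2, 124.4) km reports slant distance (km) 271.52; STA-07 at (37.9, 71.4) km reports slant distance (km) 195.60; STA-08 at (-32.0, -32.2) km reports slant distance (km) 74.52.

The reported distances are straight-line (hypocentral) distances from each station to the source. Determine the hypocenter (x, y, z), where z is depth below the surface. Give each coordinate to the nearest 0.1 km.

Each station gives a sphere (x−x_i)² + (y−y_i)² + z² = d_i² (stations at z=0).
Subtracting the STA-05 sphere from STA-06 and STA-07: z² cancels, leaving linear equations in x and y:
-90.2 x + 277.0 y = -13690.41
-200.8 x + 171.0 y = 4146.11
Solving: x ≈ -86.810, y ≈ -77.692 km (keep extra digits for the depth step; rounded: -86.8, -77.7).
Then from the STA-05 sphere: z² = 234.94² − (x − 138.3)² − (y + 14.1)² with x = -86.810, y = -77.692, so z ≈ 21.871 ≈ 21.9 km.

x ≈ -86.8 km, y ≈ -77.7 km, depth ≈ 21.9 km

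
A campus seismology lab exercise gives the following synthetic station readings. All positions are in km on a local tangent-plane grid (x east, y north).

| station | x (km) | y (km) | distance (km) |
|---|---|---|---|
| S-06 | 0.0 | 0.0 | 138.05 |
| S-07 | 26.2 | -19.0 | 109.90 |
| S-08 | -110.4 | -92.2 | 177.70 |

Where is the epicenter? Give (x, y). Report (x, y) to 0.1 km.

Circle about each station: x² + y² = 138.05²; (x − 26.2)² + (y + 19.0)² = 109.90²; (x + 110.4)² + (y + 92.2)² = 177.70².
Subtracting pairs of circle equations eliminates x²+y² and gives linear equations (the radical axes):
52.4 x − 38.0 y = 8027.23
-220.8 x − 184.4 y = 8169.51
Solving the 2×2 system: x ≈ 64.8, y ≈ -121.9 km.
Check against S-06 (with the unrounded x, y): √(x²+y²) = 138.04 ≈ 138.05 km. ✓

x ≈ 64.8 km, y ≈ -121.9 km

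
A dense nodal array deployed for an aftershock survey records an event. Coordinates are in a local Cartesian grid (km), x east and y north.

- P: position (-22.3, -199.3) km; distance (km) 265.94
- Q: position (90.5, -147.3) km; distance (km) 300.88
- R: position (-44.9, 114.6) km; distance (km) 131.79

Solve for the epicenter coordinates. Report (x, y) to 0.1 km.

-149.4 km east, 34.3 km north

Circle about each station: (x + 22.3)² + (y + 199.3)² = 265.94²; (x − 90.5)² + (y + 147.3)² = 300.88²; (x + 44.9)² + (y − 114.6)² = 131.79².
Subtracting pairs of circle equations eliminates x²+y² and gives linear equations (the radical axes):
225.6 x + 104.0 y = -30134.93
-45.2 x + 627.8 y = 28286.87
Solving the 2×2 system: x ≈ -149.4, y ≈ 34.3 km.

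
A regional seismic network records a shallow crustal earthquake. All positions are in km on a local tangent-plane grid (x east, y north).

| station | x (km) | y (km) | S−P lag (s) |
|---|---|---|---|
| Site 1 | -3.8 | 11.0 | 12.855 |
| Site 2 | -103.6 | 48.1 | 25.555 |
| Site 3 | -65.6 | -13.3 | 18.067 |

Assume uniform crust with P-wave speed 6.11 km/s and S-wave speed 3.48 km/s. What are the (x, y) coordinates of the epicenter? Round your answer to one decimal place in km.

73.2 km east, -58.8 km north

Distance from S−P lag: d = Δt · v_P v_S / (v_P − v_S) = Δt · (6.11·3.48)/(6.11−3.48) ≈ 8.0847·Δt.
So d_Site 1 = 103.93, d_Site 2 = 206.60, d_Site 3 = 146.07 km.
Circle about each station: (x + 3.8)² + (y − 11.0)² = 103.93²; (x + 103.6)² + (y − 48.1)² = 206.60²; (x + 65.6)² + (y + 13.3)² = 146.07².
Subtracting the Site 1 equation from the Site 2 and Site 3 equations removes the quadratic terms:
-199.6 x + 74.2 y = -18970.99
-123.6 x − 48.6 y = -6190.19
Solving the 2×2 system: x ≈ 73.2, y ≈ -58.8 km.
Check against Site 1 (with the unrounded x, y): √((x + 3.8)²+(y − 11.0)²) = 103.91 ≈ 103.93 km. ✓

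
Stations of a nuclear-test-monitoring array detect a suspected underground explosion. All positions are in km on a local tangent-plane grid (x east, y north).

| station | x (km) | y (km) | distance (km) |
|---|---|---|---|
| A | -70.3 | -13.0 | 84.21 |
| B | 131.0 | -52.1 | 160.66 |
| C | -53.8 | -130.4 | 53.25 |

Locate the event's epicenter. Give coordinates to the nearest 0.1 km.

-26.3 km east, -84.8 km north

Circle about each station: (x + 70.3)² + (y + 13.0)² = 84.21²; (x − 131.0)² + (y + 52.1)² = 160.66²; (x + 53.8)² + (y + 130.4)² = 53.25².
Subtracting the A equation from the B and C equations removes the quadratic terms:
402.6 x − 78.2 y = -3955.99
33.0 x − 234.8 y = 19043.27
Solving the 2×2 system: x ≈ -26.3, y ≈ -84.8 km.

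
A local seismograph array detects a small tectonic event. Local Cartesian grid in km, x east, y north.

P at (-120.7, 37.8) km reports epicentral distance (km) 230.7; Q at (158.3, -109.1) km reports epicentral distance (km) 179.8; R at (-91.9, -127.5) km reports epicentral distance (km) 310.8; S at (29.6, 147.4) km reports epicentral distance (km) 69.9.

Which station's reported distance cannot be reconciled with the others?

Q

Solve using three stations at a time. Using P, R, S (subtract circle equations pairwise → linear system) gives (x, y) ≈ (94.3, 121.3).
Distances from that point to each station vs reported:
  P: calculated 230.7 vs reported 230.7 → residual 0.0 km
  Q: calculated 239.1 vs reported 179.8 → residual 59.3 km
  R: calculated 310.8 vs reported 310.8 → residual 0.0 km
  S: calculated 69.8 vs reported 69.9 → residual 0.1 km
P, R, S are mutually consistent (residuals ≈ 0); Q is off by 59.3 km.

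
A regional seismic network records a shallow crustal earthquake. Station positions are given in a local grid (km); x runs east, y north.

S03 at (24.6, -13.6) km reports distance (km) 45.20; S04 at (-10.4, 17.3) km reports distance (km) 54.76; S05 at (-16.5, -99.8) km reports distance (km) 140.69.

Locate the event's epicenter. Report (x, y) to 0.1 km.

Circle about each station: (x − 24.6)² + (y + 13.6)² = 45.20²; (x + 10.4)² + (y − 17.3)² = 54.76²; (x + 16.5)² + (y + 99.8)² = 140.69².
Subtracting the S03 equation from the S04 and S05 equations removes the quadratic terms:
-70.0 x + 61.8 y = -1338.29
-82.2 x − 172.4 y = -8308.47
Solving the 2×2 system: x ≈ 43.4, y ≈ 27.5 km.
Check against S03 (with the unrounded x, y): √((x − 24.6)²+(y + 13.6)²) = 45.20 ≈ 45.20 km. ✓

43.4 km east, 27.5 km north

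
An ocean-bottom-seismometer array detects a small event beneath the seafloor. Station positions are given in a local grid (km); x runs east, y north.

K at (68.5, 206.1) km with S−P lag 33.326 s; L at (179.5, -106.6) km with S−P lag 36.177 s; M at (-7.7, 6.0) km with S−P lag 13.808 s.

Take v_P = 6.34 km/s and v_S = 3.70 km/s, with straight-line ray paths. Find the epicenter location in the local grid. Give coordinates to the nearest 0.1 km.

(-128.6, -14.9)

Distance from S−P lag: d = Δt · v_P v_S / (v_P − v_S) = Δt · (6.34·3.70)/(6.34−3.70) ≈ 8.8856·Δt.
So d_K = 296.12, d_L = 321.45, d_M = 122.69 km.
Circle about each station: (x − 68.5)² + (y − 206.1)² = 296.12²; (x − 179.5)² + (y + 106.6)² = 321.45²; (x + 7.7)² + (y − 6.0)² = 122.69².
Subtracting the K equation from the L and M equations removes the quadratic terms:
222.0 x − 625.4 y = -19228.70
-152.4 x − 400.2 y = 25560.05
Solving the 2×2 system: x ≈ -128.6, y ≈ -14.9 km.
Check against K (with the unrounded x, y): √((x − 68.5)²+(y − 206.1)²) = 296.12 ≈ 296.12 km. ✓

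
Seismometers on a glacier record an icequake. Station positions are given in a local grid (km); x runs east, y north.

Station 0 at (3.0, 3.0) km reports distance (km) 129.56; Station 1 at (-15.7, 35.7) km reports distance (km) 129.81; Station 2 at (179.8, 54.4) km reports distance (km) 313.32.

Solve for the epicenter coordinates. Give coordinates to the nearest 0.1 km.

-117.3 km east, -45.1 km north

Circle about each station: (x − 3.0)² + (y − 3.0)² = 129.56²; (x + 15.7)² + (y − 35.7)² = 129.81²; (x − 179.8)² + (y − 54.4)² = 313.32².
Subtracting the Station 0 equation from the Station 1 and Station 2 equations removes the quadratic terms:
-37.4 x + 65.4 y = 1438.14
353.6 x + 102.8 y = -46114.23
Solving the 2×2 system: x ≈ -117.3, y ≈ -45.1 km.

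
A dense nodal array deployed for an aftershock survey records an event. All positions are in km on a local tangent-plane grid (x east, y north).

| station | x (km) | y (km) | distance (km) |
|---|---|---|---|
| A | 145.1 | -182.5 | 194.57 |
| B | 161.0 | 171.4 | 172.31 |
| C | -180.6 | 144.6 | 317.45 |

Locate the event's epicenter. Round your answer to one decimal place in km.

(106.0, 8.1)

Circle about each station: (x − 145.1)² + (y + 182.5)² = 194.57²; (x − 161.0)² + (y − 171.4)² = 172.31²; (x + 180.6)² + (y − 144.6)² = 317.45².
Subtracting the A equation from the B and C equations removes the quadratic terms:
31.8 x + 707.8 y = 9105.45
-651.4 x + 654.2 y = -63751.76
Solving the 2×2 system: x ≈ 106.0, y ≈ 8.1 km.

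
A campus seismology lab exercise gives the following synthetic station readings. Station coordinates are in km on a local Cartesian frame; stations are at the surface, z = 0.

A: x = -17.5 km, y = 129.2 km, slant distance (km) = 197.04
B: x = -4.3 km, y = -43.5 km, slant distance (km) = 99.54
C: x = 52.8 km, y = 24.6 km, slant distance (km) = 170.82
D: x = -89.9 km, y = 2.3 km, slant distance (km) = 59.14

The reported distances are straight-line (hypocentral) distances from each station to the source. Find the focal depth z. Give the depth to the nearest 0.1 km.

Each station gives a sphere (x−x_i)² + (y−y_i)² + z² = d_i² (stations at z=0).
Subtracting the A sphere from B and C: z² cancels, leaving linear equations in x and y:
26.4 x − 345.4 y = 13828.40
140.6 x − 209.2 y = -3960.60
Solving: x ≈ -98.998, y ≈ -47.603 km (keep extra digits for the depth step; rounded: -99.0, -47.6).
Then from the A sphere: z² = 197.04² − (x + 17.5)² − (y − 129.2)² with x = -98.998, y = -47.603, so z ≈ 30.390 ≈ 30.4 km.

depth ≈ 30.4 km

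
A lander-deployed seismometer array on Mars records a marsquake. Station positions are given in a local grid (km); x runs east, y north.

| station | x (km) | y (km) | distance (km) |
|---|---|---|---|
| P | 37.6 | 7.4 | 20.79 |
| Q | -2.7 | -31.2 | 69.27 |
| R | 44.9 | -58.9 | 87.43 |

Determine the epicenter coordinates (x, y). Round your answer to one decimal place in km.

Circle about each station: (x − 37.6)² + (y − 7.4)² = 20.79²; (x + 2.7)² + (y + 31.2)² = 69.27²; (x − 44.9)² + (y + 58.9)² = 87.43².
Subtracting the P equation from the Q and R equations removes the quadratic terms:
-80.6 x − 77.2 y = -4853.90
14.6 x − 132.6 y = -3195.08
Solving the 2×2 system: x ≈ 33.6, y ≈ 27.8 km.

(33.6, 27.8)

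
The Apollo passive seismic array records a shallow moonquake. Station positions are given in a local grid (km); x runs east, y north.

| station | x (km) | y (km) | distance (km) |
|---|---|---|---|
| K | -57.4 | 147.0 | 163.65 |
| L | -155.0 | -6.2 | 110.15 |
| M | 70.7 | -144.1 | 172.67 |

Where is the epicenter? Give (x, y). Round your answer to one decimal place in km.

(-45.3, -16.2)

Circle about each station: (x + 57.4)² + (y − 147.0)² = 163.65²; (x + 155.0)² + (y + 6.2)² = 110.15²; (x − 70.7)² + (y + 144.1)² = 172.67².
Subtracting pairs of circle equations eliminates x²+y² and gives linear equations (the radical axes):
-195.2 x − 306.4 y = 13807.98
256.2 x − 582.2 y = -2174.07
Solving the 2×2 system: x ≈ -45.3, y ≈ -16.2 km.
Check against K (with the unrounded x, y): √((x + 57.4)²+(y − 147.0)²) = 163.65 ≈ 163.65 km. ✓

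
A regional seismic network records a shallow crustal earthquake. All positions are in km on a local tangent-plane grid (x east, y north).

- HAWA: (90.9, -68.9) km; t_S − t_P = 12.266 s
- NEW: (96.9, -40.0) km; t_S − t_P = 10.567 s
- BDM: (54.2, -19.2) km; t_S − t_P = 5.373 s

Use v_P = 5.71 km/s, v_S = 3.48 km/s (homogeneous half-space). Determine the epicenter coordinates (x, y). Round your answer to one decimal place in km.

x ≈ 19.9 km, y ≈ 14.2 km

Distance from S−P lag: d = Δt · v_P v_S / (v_P − v_S) = Δt · (5.71·3.48)/(5.71−3.48) ≈ 8.9107·Δt.
So d_HAWA = 109.30, d_NEW = 94.16, d_BDM = 47.88 km.
Circle about each station: (x − 90.9)² + (y + 68.9)² = 109.30²; (x − 96.9)² + (y + 40.0)² = 94.16²; (x − 54.2)² + (y + 19.2)² = 47.88².
Subtracting the HAWA equation from the NEW and BDM equations removes the quadratic terms:
12.0 x + 57.8 y = 1059.97
-73.4 x + 99.4 y = -49.74
Solving the 2×2 system: x ≈ 19.9, y ≈ 14.2 km.
Check against HAWA (with the unrounded x, y): √((x − 90.9)²+(y + 68.9)²) = 109.30 ≈ 109.30 km. ✓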